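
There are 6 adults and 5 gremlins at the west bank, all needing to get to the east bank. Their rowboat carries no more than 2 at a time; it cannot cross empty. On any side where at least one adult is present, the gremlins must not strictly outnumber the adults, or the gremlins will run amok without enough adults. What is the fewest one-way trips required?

19

Counting alone: each trip to the east bank takes at most 2 across and each return brings at least 1 back, so after t trips out (and t−1 returns) at most 2t − (t−1) of the 11 are across; that first reaches 11 at t = 10, so at least 19 crossings are needed.
The plan below uses exactly 19 crossings, so it is optimal:
1. 2 gremlins → the east bank.  (the west bank: 6A 3G; the east bank: 0A 2G)
2. 1 gremlin ← the west bank.  (the west bank: 6A 4G; the east bank: 0A 1G)
3. 2 gremlins → the east bank.  (the west bank: 6A 2G; the east bank: 0A 3G)
4. 1 gremlin ← the west bank.  (the west bank: 6A 3G; the east bank: 0A 2G)
5. 2 adults → the east bank.  (the west bank: 4A 3G; the east bank: 2A 2G)
6. 1 gremlin ← the west bank.  (the west bank: 4A 4G; the east bank: 2A 1G)
7. 1 adult and 1 gremlin → the east bank.  (the west bank: 3A 3G; the east bank: 3A 2G)
8. 1 adult ← the west bank.  (the west bank: 4A 3G; the east bank: 2A 2G)
9. 1 adult and 1 gremlin → the east bank.  (the west bank: 3A 2G; the east bank: 3A 3G)
10. 1 gremlin ← the west bank.  (the west bank: 3A 3G; the east bank: 3A 2G)
11. 1 adult and 1 gremlin → the east bank.  (the west bank: 2A 2G; the east bank: 4A 3G)
12. 1 adult ← the west bank.  (the west bank: 3A 2G; the east bank: 3A 3G)
13. 1 adult and 1 gremlin → the east bank.  (the west bank: 2A 1G; the east bank: 4A 4G)
14. 1 gremlin ← the west bank.  (the west bank: 2A 2G; the east bank: 4A 3G)
15. 1 adult and 1 gremlin → the east bank.  (the west bank: 1A 1G; the east bank: 5A 4G)
16. 1 adult ← the west bank.  (the west bank: 2A 1G; the east bank: 4A 4G)
17. 1 adult and 1 gremlin → the east bank.  (the west bank: 1A 0G; the east bank: 5A 5G)
18. 1 gremlin ← the west bank.  (the west bank: 1A 1G; the east bank: 5A 4G)
19. 1 adult and 1 gremlin → the east bank.  (the west bank: 0A 0G; the east bank: 6A 5G)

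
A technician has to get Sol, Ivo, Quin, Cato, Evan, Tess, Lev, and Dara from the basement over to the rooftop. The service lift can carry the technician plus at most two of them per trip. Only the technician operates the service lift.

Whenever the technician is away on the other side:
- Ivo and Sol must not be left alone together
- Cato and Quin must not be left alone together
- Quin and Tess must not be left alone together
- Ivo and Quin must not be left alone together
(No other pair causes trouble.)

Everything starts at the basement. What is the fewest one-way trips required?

Counting alone: the technician can take at most 2 across per trip to the rooftop, so moving all 8 needs at least 4 loaded trips out, with a return between consecutive ones — at least 7 crossings.
The safety rule pushes this higher. Following every safe sequence of crossings, the most of the 8 that can be at the rooftop as the service lift arrives there on crossing 7 is 7 — never all 8.
So no plan with fewer than 9 crossings exists, and this one achieves 9:
1. Technician goes to the rooftop with Quin and Sol.  [the basement: Cato, Dara, Evan, Ivo, Lev, Tess | the rooftop: Quin, Sol]
2. Technician goes back to the basement alone.  [the basement: Cato, Dara, Evan, Ivo, Lev, Tess | the rooftop: Quin, Sol]
3. Technician goes to the rooftop with Evan.  [the basement: Cato, Dara, Ivo, Lev, Tess | the rooftop: Evan, Quin, Sol]
4. Technician goes back to the basement alone.  [the basement: Cato, Dara, Ivo, Lev, Tess | the rooftop: Evan, Quin, Sol]
5. Technician goes to the rooftop with Dara and Lev.  [the basement: Cato, Ivo, Tess | the rooftop: Dara, Evan, Lev, Quin, Sol]
6. Technician goes back to the basement alone.  [the basement: Cato, Ivo, Tess | the rooftop: Dara, Evan, Lev, Quin, Sol]
7. Technician goes to the rooftop with Cato and Tess.  [the basement: Ivo | the rooftop: Cato, Dara, Evan, Lev, Quin, Sol, Tess]
8. Technician goes back to the basement with Quin.  [the basement: Ivo, Quin | the rooftop: Cato, Dara, Evan, Lev, Sol, Tess]
9. Technician goes to the rooftop with Ivo and Quin.  [the basement: — | the rooftop: Cato, Dara, Evan, Ivo, Lev, Quin, Sol, Tess]

9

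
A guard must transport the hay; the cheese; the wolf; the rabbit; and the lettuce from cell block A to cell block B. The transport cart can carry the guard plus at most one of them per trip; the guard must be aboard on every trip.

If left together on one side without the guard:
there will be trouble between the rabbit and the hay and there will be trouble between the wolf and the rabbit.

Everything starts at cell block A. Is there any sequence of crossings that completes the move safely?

Yes

1. Guard goes to cell block B with the rabbit.  [cell block A: the cheese, the hay, the lettuce, the wolf | cell block B: the rabbit]
2. Guard goes back to cell block A alone.  [cell block A: the cheese, the hay, the lettuce, the wolf | cell block B: the rabbit]
3. Guard goes to cell block B with the hay.  [cell block A: the cheese, the lettuce, the wolf | cell block B: the hay, the rabbit]
4. Guard goes back to cell block A with the rabbit.  [cell block A: the cheese, the lettuce, the rabbit, the wolf | cell block B: the hay]
5. Guard goes to cell block B with the wolf.  [cell block A: the cheese, the lettuce, the rabbit | cell block B: the hay, the wolf]
6. Guard goes back to cell block A alone.  [cell block A: the cheese, the lettuce, the rabbit | cell block B: the hay, the wolf]
7. Guard goes to cell block B with the cheese.  [cell block A: the lettuce, the rabbit | cell block B: the cheese, the hay, the wolf]
8. Guard goes back to cell block A alone.  [cell block A: the lettuce, the rabbit | cell block B: the cheese, the hay, the wolf]
9. Guard goes to cell block B with the lettuce.  [cell block A: the rabbit | cell block B: the cheese, the hay, the lettuce, the wolf]
10. Guard goes back to cell block A alone.  [cell block A: the rabbit | cell block B: the cheese, the hay, the lettuce, the wolf]
11. Guard goes to cell block B with the rabbit.  [cell block A: — | cell block B: the cheese, the hay, the lettuce, the rabbit, the wolf]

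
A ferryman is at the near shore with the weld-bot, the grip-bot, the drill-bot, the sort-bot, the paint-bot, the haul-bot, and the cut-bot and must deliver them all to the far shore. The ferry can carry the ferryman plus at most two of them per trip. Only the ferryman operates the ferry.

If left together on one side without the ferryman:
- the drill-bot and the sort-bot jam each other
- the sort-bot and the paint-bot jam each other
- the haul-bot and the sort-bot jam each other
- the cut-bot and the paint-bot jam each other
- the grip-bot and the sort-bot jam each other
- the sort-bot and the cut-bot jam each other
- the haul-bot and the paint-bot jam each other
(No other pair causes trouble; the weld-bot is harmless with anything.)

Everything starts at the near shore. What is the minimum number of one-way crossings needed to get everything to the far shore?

Counting alone: the ferryman can take at most 2 across per trip to the far shore, so moving all 7 needs at least 4 loaded trips out, with a return between consecutive ones — at least 7 crossings.
The safety rule pushes this higher. Following every safe sequence of crossings, the most of the 7 that can be at the far shore as the ferry arrives there on crossings 7, 9 is 5, 6 respectively — never all 7.
So no plan with fewer than 11 crossings exists, and this one achieves 11:
1. Ferryman goes to the far shore with the paint-bot and the sort-bot.
2. Ferryman goes back to the near shore with the sort-bot.
3. Ferryman goes to the far shore with the sort-bot and the weld-bot.
4. Ferryman goes back to the near shore with the sort-bot.
5. Ferryman goes to the far shore with the grip-bot and the sort-bot.
6. Ferryman goes back to the near shore with the sort-bot.
7. Ferryman goes to the far shore with the drill-bot and the sort-bot.
8. Ferryman goes back to the near shore with the sort-bot.
9. Ferryman goes to the far shore with the cut-bot and the haul-bot.
10. Ferryman goes back to the near shore with the paint-bot.
11. Ferryman goes to the far shore with the paint-bot and the sort-bot.

11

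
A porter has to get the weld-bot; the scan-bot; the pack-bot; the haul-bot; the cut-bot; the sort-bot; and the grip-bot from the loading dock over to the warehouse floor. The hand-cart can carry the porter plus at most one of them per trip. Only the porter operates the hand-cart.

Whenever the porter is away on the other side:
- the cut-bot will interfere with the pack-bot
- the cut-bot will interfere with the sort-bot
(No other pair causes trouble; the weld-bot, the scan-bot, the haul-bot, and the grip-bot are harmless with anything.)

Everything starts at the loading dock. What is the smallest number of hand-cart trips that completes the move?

15

Counting alone: the porter can take at most 1 across per trip to the warehouse floor, so moving all 7 needs at least 7 loaded trips out, with a return between consecutive ones — at least 13 crossings.
The safety rule pushes this higher. Following every safe sequence of crossings, the most of the 7 that can be at the warehouse floor as the hand-cart arrives there on crossing 13 is 6 — never all 7.
So no plan with fewer than 15 crossings exists, and this one achieves 15:
1. Porter goes to the warehouse floor with the cut-bot.  [the loading dock: the grip-bot, the haul-bot, the pack-bot, the scan-bot, the sort-bot, the weld-bot | the warehouse floor: the cut-bot]
2. Porter goes back to the loading dock alone.  [the loading dock: the grip-bot, the haul-bot, the pack-bot, the scan-bot, the sort-bot, the weld-bot | the warehouse floor: the cut-bot]
3. Porter goes to the warehouse floor with the weld-bot.  [the loading dock: the grip-bot, the haul-bot, the pack-bot, the scan-bot, the sort-bot | the warehouse floor: the cut-bot, the weld-bot]
4. Porter goes back to the loading dock alone.  [the loading dock: the grip-bot, the haul-bot, the pack-bot, the scan-bot, the sort-bot | the warehouse floor: the cut-bot, the weld-bot]
5. Porter goes to the warehouse floor with the scan-bot.  [the loading dock: the grip-bot, the haul-bot, the pack-bot, the sort-bot | the warehouse floor: the cut-bot, the scan-bot, the weld-bot]
6. Porter goes back to the loading dock alone.  [the loading dock: the grip-bot, the haul-bot, the pack-bot, the sort-bot | the warehouse floor: the cut-bot, the scan-bot, the weld-bot]
7. Porter goes to the warehouse floor with the pack-bot.  [the loading dock: the grip-bot, the haul-bot, the sort-bot | the warehouse floor: the cut-bot, the pack-bot, the scan-bot, the weld-bot]
8. Porter goes back to the loading dock with the cut-bot.  [the loading dock: the cut-bot, the grip-bot, the haul-bot, the sort-bot | the warehouse floor: the pack-bot, the scan-bot, the weld-bot]
9. Porter goes to the warehouse floor with the sort-bot.  [the loading dock: the cut-bot, the grip-bot, the haul-bot | the warehouse floor: the pack-bot, the scan-bot, the sort-bot, the weld-bot]
10. Porter goes back to the loading dock alone.  [the loading dock: the cut-bot, the grip-bot, the haul-bot | the warehouse floor: the pack-bot, the scan-bot, the sort-bot, the weld-bot]
11. Porter goes to the warehouse floor with the haul-bot.  [the loading dock: the cut-bot, the grip-bot | the warehouse floor: the haul-bot, the pack-bot, the scan-bot, the sort-bot, the weld-bot]
12. Porter goes back to the loading dock alone.  [the loading dock: the cut-bot, the grip-bot | the warehouse floor: the haul-bot, the pack-bot, the scan-bot, the sort-bot, the weld-bot]
13. Porter goes to the warehouse floor with the grip-bot.  [the loading dock: the cut-bot | the warehouse floor: the grip-bot, the haul-bot, the pack-bot, the scan-bot, the sort-bot, the weld-bot]
14. Porter goes back to the loading dock alone.  [the loading dock: the cut-bot | the warehouse floor: the grip-bot, the haul-bot, the pack-bot, the scan-bot, the sort-bot, the weld-bot]
15. Porter goes to the warehouse floor with the cut-bot.  [the loading dock: — | the warehouse floor: the cut-bot, the grip-bot, the haul-bot, the pack-bot, the scan-bot, the sort-bot, the weld-bot]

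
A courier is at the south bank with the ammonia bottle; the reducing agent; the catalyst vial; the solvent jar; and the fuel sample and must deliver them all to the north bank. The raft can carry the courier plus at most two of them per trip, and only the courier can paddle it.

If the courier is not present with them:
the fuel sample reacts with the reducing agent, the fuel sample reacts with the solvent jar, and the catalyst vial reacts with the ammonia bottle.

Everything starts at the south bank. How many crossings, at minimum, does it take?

5

Counting alone: the courier can take at most 2 across per trip to the north bank, so moving all 5 needs at least 3 loaded trips out, with a return between consecutive ones — at least 5 crossings.
The plan below uses exactly 5 crossings, so it is optimal:
1. Courier goes to the north bank with the ammonia bottle and the fuel sample.  [the south bank: the catalyst vial, the reducing agent, the solvent jar | the north bank: the ammonia bottle, the fuel sample]
2. Courier goes back to the south bank alone.  [the south bank: the catalyst vial, the reducing agent, the solvent jar | the north bank: the ammonia bottle, the fuel sample]
3. Courier goes to the north bank with the reducing agent and the solvent jar.  [the south bank: the catalyst vial | the north bank: the ammonia bottle, the fuel sample, the reducing agent, the solvent jar]
4. Courier goes back to the south bank with the fuel sample.  [the south bank: the catalyst vial, the fuel sample | the north bank: the ammonia bottle, the reducing agent, the solvent jar]
5. Courier goes to the north bank with the catalyst vial and the fuel sample.  [the south bank: — | the north bank: the ammonia bottle, the catalyst vial, the fuel sample, the reducing agent, the solvent jar]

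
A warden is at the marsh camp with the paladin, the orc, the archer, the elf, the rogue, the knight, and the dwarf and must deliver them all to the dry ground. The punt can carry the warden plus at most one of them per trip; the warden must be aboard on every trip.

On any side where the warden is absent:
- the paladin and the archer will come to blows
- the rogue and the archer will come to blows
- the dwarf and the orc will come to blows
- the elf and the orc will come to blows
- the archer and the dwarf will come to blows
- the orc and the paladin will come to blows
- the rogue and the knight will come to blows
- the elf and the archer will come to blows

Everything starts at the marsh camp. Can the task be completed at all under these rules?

Whatever the first load, the items left behind include a forbidden pair without the warden. No opening move is safe, so no plan exists.

No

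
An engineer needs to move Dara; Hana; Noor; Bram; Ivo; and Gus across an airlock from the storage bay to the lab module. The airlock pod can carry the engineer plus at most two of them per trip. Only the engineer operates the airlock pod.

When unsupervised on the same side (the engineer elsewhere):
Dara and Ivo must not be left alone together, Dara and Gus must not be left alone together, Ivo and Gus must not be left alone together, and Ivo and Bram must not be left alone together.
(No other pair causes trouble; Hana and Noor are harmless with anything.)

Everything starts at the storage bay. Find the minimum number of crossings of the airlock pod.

9

Counting alone: the engineer can take at most 2 across per trip to the lab module, so moving all 6 needs at least 3 loaded trips out, with a return between consecutive ones — at least 5 crossings.
The safety rule pushes this higher. Following every safe sequence of crossings, the most of the 6 that can be at the lab module as the airlock pod arrives there on crossings 5, 7 is 4, 5 respectively — never all 6.
So no plan with fewer than 9 crossings exists, and this one achieves 9:
1. Engineer goes to the lab module with Dara and Ivo.  [the storage bay: Bram, Gus, Hana, Noor | the lab module: Dara, Ivo]
2. Engineer goes back to the storage bay with Dara.  [the storage bay: Bram, Dara, Gus, Hana, Noor | the lab module: Ivo]
3. Engineer goes to the lab module with Dara and Hana.  [the storage bay: Bram, Gus, Noor | the lab module: Dara, Hana, Ivo]
4. Engineer goes back to the storage bay with Dara.  [the storage bay: Bram, Dara, Gus, Noor | the lab module: Hana, Ivo]
5. Engineer goes to the lab module with Dara and Noor.  [the storage bay: Bram, Gus | the lab module: Dara, Hana, Ivo, Noor]
6. Engineer goes back to the storage bay with Dara.  [the storage bay: Bram, Dara, Gus | the lab module: Hana, Ivo, Noor]
7. Engineer goes to the lab module with Bram and Dara.  [the storage bay: Gus | the lab module: Bram, Dara, Hana, Ivo, Noor]
8. Engineer goes back to the storage bay with Ivo.  [the storage bay: Gus, Ivo | the lab module: Bram, Dara, Hana, Noor]
9. Engineer goes to the lab module with Gus and Ivo.  [the storage bay: — | the lab module: Bram, Dara, Gus, Hana, Ivo, Noor]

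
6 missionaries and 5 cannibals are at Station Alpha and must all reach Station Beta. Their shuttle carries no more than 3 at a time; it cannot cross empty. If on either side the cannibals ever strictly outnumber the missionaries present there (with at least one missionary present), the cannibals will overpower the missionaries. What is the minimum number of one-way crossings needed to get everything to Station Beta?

9

Counting alone: each trip to Station Beta takes at most 3 across and each return brings at least 1 back, so after t trips out (and t−1 returns) at most 3t − (t−1) of the 11 are across; that first reaches 11 at t = 5, so at least 9 crossings are needed.
The plan below uses exactly 9 crossings, so it is optimal:
1. 3 cannibals → Station Beta.  (Station Alpha: 6M 2C; Station Beta: 0M 3C)
2. 1 cannibal ← Station Alpha.  (Station Alpha: 6M 3C; Station Beta: 0M 2C)
3. 3 missionaries → Station Beta.  (Station Alpha: 3M 3C; Station Beta: 3M 2C)
4. 1 missionary ← Station Alpha.  (Station Alpha: 4M 3C; Station Beta: 2M 2C)
5. 2 missionaries and 1 cannibal → Station Beta.  (Station Alpha: 2M 2C; Station Beta: 4M 3C)
6. 1 missionary ← Station Alpha.  (Station Alpha: 3M 2C; Station Beta: 3M 3C)
7. 2 missionaries and 1 cannibal → Station Beta.  (Station Alpha: 1M 1C; Station Beta: 5M 4C)
8. 1 missionary ← Station Alpha.  (Station Alpha: 2M 1C; Station Beta: 4M 4C)
9. 2 missionaries and 1 cannibal → Station Beta.  (Station Alpha: 0M 0C; Station Beta: 6M 5C)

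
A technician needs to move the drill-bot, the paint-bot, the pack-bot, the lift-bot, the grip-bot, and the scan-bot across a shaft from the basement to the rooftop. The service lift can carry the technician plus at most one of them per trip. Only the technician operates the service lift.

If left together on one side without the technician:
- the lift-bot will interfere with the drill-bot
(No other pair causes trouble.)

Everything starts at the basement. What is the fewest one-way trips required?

11

Counting alone: the technician can take at most 1 across per trip to the rooftop, so moving all 6 needs at least 6 loaded trips out, with a return between consecutive ones — at least 11 crossings.
The plan below uses exactly 11 crossings, so it is optimal:
1. Technician goes to the rooftop with the drill-bot.  [the basement: the grip-bot, the lift-bot, the pack-bot, the paint-bot, the scan-bot | the rooftop: the drill-bot]
2. Technician goes back to the basement alone.  [the basement: the grip-bot, the lift-bot, the pack-bot, the paint-bot, the scan-bot | the rooftop: the drill-bot]
3. Technician goes to the rooftop with the paint-bot.  [the basement: the grip-bot, the lift-bot, the pack-bot, the scan-bot | the rooftop: the drill-bot, the paint-bot]
4. Technician goes back to the basement alone.  [the basement: the grip-bot, the lift-bot, the pack-bot, the scan-bot | the rooftop: the drill-bot, the paint-bot]
5. Technician goes to the rooftop with the pack-bot.  [the basement: the grip-bot, the lift-bot, the scan-bot | the rooftop: the drill-bot, the pack-bot, the paint-bot]
6. Technician goes back to the basement alone.  [the basement: the grip-bot, the lift-bot, the scan-bot | the rooftop: the drill-bot, the pack-bot, the paint-bot]
7. Technician goes to the rooftop with the grip-bot.  [the basement: the lift-bot, the scan-bot | the rooftop: the drill-bot, the grip-bot, the pack-bot, the paint-bot]
8. Technician goes back to the basement alone.  [the basement: the lift-bot, the scan-bot | the rooftop: the drill-bot, the grip-bot, the pack-bot, the paint-bot]
9. Technician goes to the rooftop with the scan-bot.  [the basement: the lift-bot | the rooftop: the drill-bot, the grip-bot, the pack-bot, the paint-bot, the scan-bot]
10. Technician goes back to the basement alone.  [the basement: the lift-bot | the rooftop: the drill-bot, the grip-bot, the pack-bot, the paint-bot, the scan-bot]
11. Technician goes to the rooftop with the lift-bot.  [the basement: — | the rooftop: the drill-bot, the grip-bot, the lift-bot, the pack-bot, the paint-bot, the scan-bot]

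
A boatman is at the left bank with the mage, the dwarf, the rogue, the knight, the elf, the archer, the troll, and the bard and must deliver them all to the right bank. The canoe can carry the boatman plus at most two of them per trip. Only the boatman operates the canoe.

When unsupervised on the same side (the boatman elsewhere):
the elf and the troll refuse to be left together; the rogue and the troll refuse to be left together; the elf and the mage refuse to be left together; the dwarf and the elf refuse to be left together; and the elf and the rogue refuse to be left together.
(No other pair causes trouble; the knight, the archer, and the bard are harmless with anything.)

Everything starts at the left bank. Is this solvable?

1. Boatman goes to the right bank with the elf and the rogue.
2. Boatman goes back to the left bank with the rogue.
3. Boatman goes to the right bank with the mage and the rogue.
4. Boatman goes back to the left bank with the elf.
5. Boatman goes to the right bank with the dwarf and the elf.
6. Boatman goes back to the left bank with the elf.
7. Boatman goes to the right bank with the elf and the knight.
8. Boatman goes back to the left bank with the elf.
9. Boatman goes to the right bank with the archer and the elf.
10. Boatman goes back to the left bank with the elf.
11. Boatman goes to the right bank with the bard and the elf.
12. Boatman goes back to the left bank with the elf.
13. Boatman goes to the right bank with the elf and the troll.

Yes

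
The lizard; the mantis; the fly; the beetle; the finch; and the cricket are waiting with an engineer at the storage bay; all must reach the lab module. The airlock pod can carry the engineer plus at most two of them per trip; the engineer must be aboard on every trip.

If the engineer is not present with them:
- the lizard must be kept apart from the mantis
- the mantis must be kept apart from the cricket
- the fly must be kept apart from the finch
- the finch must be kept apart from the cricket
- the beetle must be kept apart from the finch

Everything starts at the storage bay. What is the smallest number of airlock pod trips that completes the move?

7

Counting alone: the engineer can take at most 2 across per trip to the lab module, so moving all 6 needs at least 3 loaded trips out, with a return between consecutive ones — at least 5 crossings.
The safety rule pushes this higher. Following every safe sequence of crossings, the most of the 6 that can be at the lab module as the airlock pod arrives there on crossing 5 is 5 — never all 6.
So no plan with fewer than 7 crossings exists, and this one achieves 7:
1. Engineer goes to the lab module with the finch and the mantis.  [the storage bay: the beetle, the cricket, the fly, the lizard | the lab module: the finch, the mantis]
2. Engineer goes back to the storage bay alone.  [the storage bay: the beetle, the cricket, the fly, the lizard | the lab module: the finch, the mantis]
3. Engineer goes to the lab module with the fly and the lizard.  [the storage bay: the beetle, the cricket | the lab module: the finch, the fly, the lizard, the mantis]
4. Engineer goes back to the storage bay with the finch and the mantis.  [the storage bay: the beetle, the cricket, the finch, the mantis | the lab module: the fly, the lizard]
5. Engineer goes to the lab module with the beetle and the cricket.  [the storage bay: the finch, the mantis | the lab module: the beetle, the cricket, the fly, the lizard]
6. Engineer goes back to the storage bay alone.  [the storage bay: the finch, the mantis | the lab module: the beetle, the cricket, the fly, the lizard]
7. Engineer goes to the lab module with the finch and the mantis.  [the storage bay: — | the lab module: the beetle, the cricket, the finch, the fly, the lizard, the mantis]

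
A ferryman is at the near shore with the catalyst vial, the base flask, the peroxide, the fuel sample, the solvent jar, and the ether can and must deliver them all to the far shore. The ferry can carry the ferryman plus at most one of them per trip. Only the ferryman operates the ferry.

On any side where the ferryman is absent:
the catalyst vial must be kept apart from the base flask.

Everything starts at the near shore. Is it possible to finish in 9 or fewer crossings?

No

Counting alone: the ferryman can take at most 1 across per trip to the far shore, so moving all 6 needs at least 6 loaded trips out, with a return between consecutive ones — at least 11 crossings.
Since 9 < 11, 9 crossings cannot be enough. (The shortest complete plan in fact takes 11:)
1. Ferryman goes to the far shore with the catalyst vial.
2. Ferryman goes back to the near shore alone.
3. Ferryman goes to the far shore with the peroxide.
4. Ferryman goes back to the near shore alone.
5. Ferryman goes to the far shore with the fuel sample.
6. Ferryman goes back to the near shore alone.
7. Ferryman goes to the far shore with the solvent jar.
8. Ferryman goes back to the near shore alone.
9. Ferryman goes to the far shore with the ether can.
10. Ferryman goes back to the near shore alone.
11. Ferryman goes to the far shore with the base flask.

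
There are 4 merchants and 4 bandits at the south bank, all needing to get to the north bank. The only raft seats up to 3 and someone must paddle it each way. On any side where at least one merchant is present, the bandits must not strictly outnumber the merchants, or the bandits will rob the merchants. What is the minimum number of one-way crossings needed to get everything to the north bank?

9

Counting alone: each trip to the north bank takes at most 3 across and each return brings at least 1 back, so after t trips out (and t−1 returns) at most 3t − (t−1) of the 8 are across; that first reaches 8 at t = 4, so at least 7 crossings are needed.
The safety rule pushes this higher. Following every safe sequence of crossings, the most of the 8 that can be at the north bank as the raft arrives there on crossing 7 is 7 — never all 8.
So no plan with fewer than 9 crossings exists, and this one achieves 9:
1. 2 bandits → the north bank.  (the south bank: 4M 2B; the north bank: 0M 2B)
2. 1 bandit ← the south bank.  (the south bank: 4M 3B; the north bank: 0M 1B)
3. 3 bandits → the north bank.  (the south bank: 4M 0B; the north bank: 0M 4B)
4. 1 bandit ← the south bank.  (the south bank: 4M 1B; the north bank: 0M 3B)
5. 3 merchants → the north bank.  (the south bank: 1M 1B; the north bank: 3M 3B)
6. 1 merchant and 1 bandit ← the south bank.  (the south bank: 2M 2B; the north bank: 2M 2B)
7. 2 merchants → the north bank.  (the south bank: 0M 2B; the north bank: 4M 2B)
8. 1 bandit ← the south bank.  (the south bank: 0M 3B; the north bank: 4M 1B)
9. 3 bandits → the north bank.  (the south bank: 0M 0B; the north bank: 4M 4B)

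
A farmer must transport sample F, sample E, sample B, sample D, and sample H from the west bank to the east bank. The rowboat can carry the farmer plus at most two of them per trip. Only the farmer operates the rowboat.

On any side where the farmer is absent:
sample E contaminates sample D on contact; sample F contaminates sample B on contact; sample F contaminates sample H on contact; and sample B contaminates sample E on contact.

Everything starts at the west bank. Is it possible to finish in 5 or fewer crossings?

Counting alone: the farmer can take at most 2 across per trip to the east bank, so moving all 5 needs at least 3 loaded trips out, with a return between consecutive ones — at least 5 crossings.
The safety rule pushes this higher. Following every safe sequence of crossings, the most of the 5 that can be at the east bank as the rowboat arrives there on crossing 5 is 4 — never all 5.
So the move cannot be finished within 5 crossings. (The shortest complete plan takes 7:)
1. Farmer goes to the east bank with sample E and sample F.
2. Farmer goes back to the west bank alone.
3. Farmer goes to the east bank with sample B.
4. Farmer goes back to the west bank with sample E and sample F.
5. Farmer goes to the east bank with sample D and sample H.
6. Farmer goes back to the west bank alone.
7. Farmer goes to the east bank with sample E and sample F.

No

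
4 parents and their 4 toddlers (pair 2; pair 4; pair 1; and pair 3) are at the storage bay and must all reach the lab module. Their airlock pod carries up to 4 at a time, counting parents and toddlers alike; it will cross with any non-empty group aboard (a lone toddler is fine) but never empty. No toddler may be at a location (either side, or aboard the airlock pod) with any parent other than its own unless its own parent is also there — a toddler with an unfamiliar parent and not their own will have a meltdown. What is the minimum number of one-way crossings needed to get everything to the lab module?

5

Counting alone: each trip to the lab module takes at most 4 across and each return brings at least 1 back, so after t trips out (and t−1 returns) at most 4t − (t−1) of the 8 are across; that first reaches 8 at t = 3, so at least 5 crossings are needed.
The plan below uses exactly 5 crossings, so it is optimal:
1. parent 2 and toddler 2 cross → the lab module.
2. parent 2 crosses ← the storage bay.
3. parent 1, parent 2, parent 3, and parent 4 cross → the lab module.
4. toddler 2 crosses ← the storage bay.
5. toddler 1, toddler 2, toddler 3, and toddler 4 cross → the lab module.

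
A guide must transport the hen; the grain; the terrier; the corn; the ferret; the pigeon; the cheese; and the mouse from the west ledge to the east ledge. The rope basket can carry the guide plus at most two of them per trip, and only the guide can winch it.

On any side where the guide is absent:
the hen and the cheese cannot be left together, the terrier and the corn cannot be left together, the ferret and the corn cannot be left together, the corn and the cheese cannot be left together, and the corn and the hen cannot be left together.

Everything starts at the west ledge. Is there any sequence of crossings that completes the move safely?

1. Guide goes to the east ledge with the corn and the hen.  [the west ledge: the cheese, the ferret, the grain, the mouse, the pigeon, the terrier | the east ledge: the corn, the hen]
2. Guide goes back to the west ledge with the hen.  [the west ledge: the cheese, the ferret, the grain, the hen, the mouse, the pigeon, the terrier | the east ledge: the corn]
3. Guide goes to the east ledge with the grain and the hen.  [the west ledge: the cheese, the ferret, the mouse, the pigeon, the terrier | the east ledge: the corn, the grain, the hen]
4. Guide goes back to the west ledge with the hen.  [the west ledge: the cheese, the ferret, the hen, the mouse, the pigeon, the terrier | the east ledge: the corn, the grain]
5. Guide goes to the east ledge with the hen and the terrier.  [the west ledge: the cheese, the ferret, the mouse, the pigeon | the east ledge: the corn, the grain, the hen, the terrier]
6. Guide goes back to the west ledge with the corn.  [the west ledge: the cheese, the corn, the ferret, the mouse, the pigeon | the east ledge: the grain, the hen, the terrier]
7. Guide goes to the east ledge with the corn and the ferret.  [the west ledge: the cheese, the mouse, the pigeon | the east ledge: the corn, the ferret, the grain, the hen, the terrier]
8. Guide goes back to the west ledge with the corn.  [the west ledge: the cheese, the corn, the mouse, the pigeon | the east ledge: the ferret, the grain, the hen, the terrier]
9. Guide goes to the east ledge with the corn and the pigeon.  [the west ledge: the cheese, the mouse | the east ledge: the corn, the ferret, the grain, the hen, the pigeon, the terrier]
10. Guide goes back to the west ledge with the corn.  [the west ledge: the cheese, the corn, the mouse | the east ledge: the ferret, the grain, the hen, the pigeon, the terrier]
11. Guide goes to the east ledge with the corn and the mouse.  [the west ledge: the cheese | the east ledge: the corn, the ferret, the grain, the hen, the mouse, the pigeon, the terrier]
12. Guide goes back to the west ledge with the corn.  [the west ledge: the cheese, the corn | the east ledge: the ferret, the grain, the hen, the mouse, the pigeon, the terrier]
13. Guide goes to the east ledge with the cheese and the corn.  [the west ledge: — | the east ledge: the cheese, the corn, the ferret, the grain, the hen, the mouse, the pigeon, the terrier]

Yes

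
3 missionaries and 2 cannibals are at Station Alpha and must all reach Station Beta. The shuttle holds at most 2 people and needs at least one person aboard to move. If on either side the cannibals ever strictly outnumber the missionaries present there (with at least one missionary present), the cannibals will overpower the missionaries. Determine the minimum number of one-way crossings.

7

Counting alone: each trip to Station Beta takes at most 2 across and each return brings at least 1 back, so after t trips out (and t−1 returns) at most 2t − (t−1) of the 5 are across; that first reaches 5 at t = 4, so at least 7 crossings are needed.
The plan below uses exactly 7 crossings, so it is optimal:
1. 2 cannibals → Station Beta.  (Station Alpha: 3M 0C; Station Beta: 0M 2C)
2. 1 cannibal ← Station Alpha.  (Station Alpha: 3M 1C; Station Beta: 0M 1C)
3. 2 missionaries → Station Beta.  (Station Alpha: 1M 1C; Station Beta: 2M 1C)
4. 1 missionary ← Station Alpha.  (Station Alpha: 2M 1C; Station Beta: 1M 1C)
5. 1 missionary and 1 cannibal → Station Beta.  (Station Alpha: 1M 0C; Station Beta: 2M 2C)
6. 1 cannibal ← Station Alpha.  (Station Alpha: 1M 1C; Station Beta: 2M 1C)
7. 1 missionary and 1 cannibal → Station Beta.  (Station Alpha: 0M 0C; Station Beta: 3M 2C)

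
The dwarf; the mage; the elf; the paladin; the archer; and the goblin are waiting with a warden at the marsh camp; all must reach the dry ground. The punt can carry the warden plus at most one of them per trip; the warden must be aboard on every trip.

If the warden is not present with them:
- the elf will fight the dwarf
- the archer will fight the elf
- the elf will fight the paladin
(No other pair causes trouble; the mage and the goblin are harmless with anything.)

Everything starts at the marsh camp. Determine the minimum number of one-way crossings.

impossible

Following every safe sequence of crossings from the start, the most of the 6 that can be at the dry ground as the punt arrives there on crossings 1, 3, 5, 7 is 1, 2, 3, 4 respectively; the best ever achieved is 4 of 6.
From crossing 9 on, no configuration arises that was not already reachable earlier: only 36 distinct safe configurations (who is on which side, and where the punt is) can ever be reached, none of them has everyone across, and every continuation just revisits them. So no valid plan exists.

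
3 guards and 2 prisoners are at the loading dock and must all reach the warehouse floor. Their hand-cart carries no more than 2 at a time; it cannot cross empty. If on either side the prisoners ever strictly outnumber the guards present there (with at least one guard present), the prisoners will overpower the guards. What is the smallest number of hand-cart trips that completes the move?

Counting alone: each trip to the warehouse floor takes at most 2 across and each return brings at least 1 back, so after t trips out (and t−1 returns) at most 2t − (t−1) of the 5 are across; that first reaches 5 at t = 4, so at least 7 crossings are needed.
The plan below uses exactly 7 crossings, so it is optimal:
1. 2 prisoners → the warehouse floor.  (the loading dock: 3G 0P; the warehouse floor: 0G 2P)
2. 1 prisoner ← the loading dock.  (the loading dock: 3G 1P; the warehouse floor: 0G 1P)
3. 2 guards → the warehouse floor.  (the loading dock: 1G 1P; the warehouse floor: 2G 1P)
4. 1 guard ← the loading dock.  (the loading dock: 2G 1P; the warehouse floor: 1G 1P)
5. 1 guard and 1 prisoner → the warehouse floor.  (the loading dock: 1G 0P; the warehouse floor: 2G 2P)
6. 1 prisoner ← the loading dock.  (the loading dock: 1G 1P; the warehouse floor: 2G 1P)
7. 1 guard and 1 prisoner → the warehouse floor.  (the loading dock: 0G 0P; the warehouse floor: 3G 2P)

7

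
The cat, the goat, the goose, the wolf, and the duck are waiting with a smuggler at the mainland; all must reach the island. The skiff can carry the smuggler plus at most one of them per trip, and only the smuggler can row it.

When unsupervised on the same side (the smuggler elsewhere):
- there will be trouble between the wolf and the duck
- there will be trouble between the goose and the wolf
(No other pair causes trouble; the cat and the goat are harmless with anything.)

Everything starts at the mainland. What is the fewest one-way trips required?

11

Counting alone: the smuggler can take at most 1 across per trip to the island, so moving all 5 needs at least 5 loaded trips out, with a return between consecutive ones — at least 9 crossings.
The safety rule pushes this higher. Following every safe sequence of crossings, the most of the 5 that can be at the island as the skiff arrives there on crossing 9 is 4 — never all 5.
So no plan with fewer than 11 crossings exists, and this one achieves 11:
1. Smuggler goes to the island with the wolf.  [the mainland: the cat, the duck, the goat, the goose | the island: the wolf]
2. Smuggler goes back to the mainland alone.  [the mainland: the cat, the duck, the goat, the goose | the island: the wolf]
3. Smuggler goes to the island with the cat.  [the mainland: the duck, the goat, the goose | the island: the cat, the wolf]
4. Smuggler goes back to the mainland alone.  [the mainland: the duck, the goat, the goose | the island: the cat, the wolf]
5. Smuggler goes to the island with the goat.  [the mainland: the duck, the goose | the island: the cat, the goat, the wolf]
6. Smuggler goes back to the mainland alone.  [the mainland: the duck, the goose | the island: the cat, the goat, the wolf]
7. Smuggler goes to the island with the goose.  [the mainland: the duck | the island: the cat, the goat, the goose, the wolf]
8. Smuggler goes back to the mainland with the wolf.  [the mainland: the duck, the wolf | the island: the cat, the goat, the goose]
9. Smuggler goes to the island with the duck.  [the mainland: the wolf | the island: the cat, the duck, the goat, the goose]
10. Smuggler goes back to the mainland alone.  [the mainland: the wolf | the island: the cat, the duck, the goat, the goose]
11. Smuggler goes to the island with the wolf.  [the mainland: — | the island: the cat, the duck, the goat, the goose, the wolf]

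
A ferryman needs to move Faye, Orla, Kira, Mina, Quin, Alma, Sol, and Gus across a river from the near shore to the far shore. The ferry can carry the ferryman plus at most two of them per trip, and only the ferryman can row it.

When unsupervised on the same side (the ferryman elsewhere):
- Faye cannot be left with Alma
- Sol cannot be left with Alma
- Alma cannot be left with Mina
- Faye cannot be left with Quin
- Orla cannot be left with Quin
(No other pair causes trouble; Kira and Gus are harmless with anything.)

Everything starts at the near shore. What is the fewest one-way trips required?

Counting alone: the ferryman can take at most 2 across per trip to the far shore, so moving all 8 needs at least 4 loaded trips out, with a return between consecutive ones — at least 7 crossings.
The safety rule pushes this higher. Following every safe sequence of crossings, the most of the 8 that can be at the far shore as the ferry arrives there on crossing 7 is 7 — never all 8.
So no plan with fewer than 9 crossings exists, and this one achieves 9:
1. Ferryman goes to the far shore with Alma and Quin.  [the near shore: Faye, Gus, Kira, Mina, Orla, Sol | the far shore: Alma, Quin]
2. Ferryman goes back to the near shore alone.  [the near shore: Faye, Gus, Kira, Mina, Orla, Sol | the far shore: Alma, Quin]
3. Ferryman goes to the far shore with Faye and Orla.  [the near shore: Gus, Kira, Mina, Sol | the far shore: Alma, Faye, Orla, Quin]
4. Ferryman goes back to the near shore with Alma and Quin.  [the near shore: Alma, Gus, Kira, Mina, Quin, Sol | the far shore: Faye, Orla]
5. Ferryman goes to the far shore with Mina and Sol.  [the near shore: Alma, Gus, Kira, Quin | the far shore: Faye, Mina, Orla, Sol]
6. Ferryman goes back to the near shore alone.  [the near shore: Alma, Gus, Kira, Quin | the far shore: Faye, Mina, Orla, Sol]
7. Ferryman goes to the far shore with Gus and Kira.  [the near shore: Alma, Quin | the far shore: Faye, Gus, Kira, Mina, Orla, Sol]
8. Ferryman goes back to the near shore alone.  [the near shore: Alma, Quin | the far shore: Faye, Gus, Kira, Mina, Orla, Sol]
9. Ferryman goes to the far shore with Alma and Quin.  [the near shore: — | the far shore: Alma, Faye, Gus, Kira, Mina, Orla, Quin, Sol]

9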